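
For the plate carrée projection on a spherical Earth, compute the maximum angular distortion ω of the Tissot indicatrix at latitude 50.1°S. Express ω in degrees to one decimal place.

In the plate carrée (x = Rλ, y = Rφ), meridians are true-scale (h = 1) and parallels are stretched by k = sec φ.
At 50.1°: h = 1.000, k = 1.559; principal scales a = 1.559, b = 1.000.
sin(ω/2) = (a − b)/(a + b) = 0.5590/2.559 = 0.2184, so ω = 2 arcsin(0.2184) ≈ 25.2°.

25.2°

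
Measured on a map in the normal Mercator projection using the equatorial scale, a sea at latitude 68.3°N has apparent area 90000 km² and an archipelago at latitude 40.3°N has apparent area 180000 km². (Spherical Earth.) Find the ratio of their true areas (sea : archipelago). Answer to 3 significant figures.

On Mercator the areal scale is sec²φ, so true area = apparent × cos²φ.
True area of sea: 90000 × cos²(68.3°) = 90000 × 0.1367 = 12300 km².
True area of archipelago: 180000 × cos²(40.3°) = 180000 × 0.5817 = 104700 km².
Ratio = 12300 / 104700 ≈ 0.118.

0.118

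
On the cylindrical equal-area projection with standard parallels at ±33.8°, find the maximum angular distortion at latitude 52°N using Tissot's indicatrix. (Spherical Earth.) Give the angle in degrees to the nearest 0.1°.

33.9°

Cylindrical equal-area (φ₀ = 33.8°): h = cos φ / cos 33.8° along meridians, k = cos 33.8° / cos φ along parallels; h·k = 1.
At 52°: h = 0.7409, k = 1.350; principal scales a = 1.350, b = 0.7409.
sin(ω/2) = (a − b)/(a + b) = 0.6089/2.091 = 0.2912, so ω = 2 arcsin(0.2912) ≈ 33.9°.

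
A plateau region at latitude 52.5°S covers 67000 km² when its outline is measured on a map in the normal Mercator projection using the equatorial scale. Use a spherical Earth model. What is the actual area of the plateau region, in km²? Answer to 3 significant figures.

Mercator is conformal, so the point scale is isotropic: h = k = sec φ = 1/cos φ.
Areal scale = k² = sec²φ = 1/cos²(52.5°) = 1/0.6088² = 2.698.
True area = apparent / (areal scale) = 67000 / 2.698 ≈ 24800 km².

24800 km²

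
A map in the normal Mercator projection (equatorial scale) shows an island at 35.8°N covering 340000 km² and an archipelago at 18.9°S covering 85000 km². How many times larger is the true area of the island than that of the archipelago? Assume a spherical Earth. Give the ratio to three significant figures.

2.94

Mercator's areal exaggeration is sec²φ; hence true area = (apparent area) · cos²φ.
True area of island: 340000 × cos²(35.8°) = 340000 × 0.6578 = 223700 km².
True area of archipelago: 85000 × cos²(18.9°) = 85000 × 0.8951 = 76080 km².
Ratio = 223700 / 76080 ≈ 2.94.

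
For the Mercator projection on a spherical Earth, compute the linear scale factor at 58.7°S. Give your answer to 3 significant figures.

Mercator is conformal, so the point scale is isotropic: h = k = sec φ = 1/cos φ.
k = 1/cos 58.7° = 1/0.5195 = 1.925.

1.92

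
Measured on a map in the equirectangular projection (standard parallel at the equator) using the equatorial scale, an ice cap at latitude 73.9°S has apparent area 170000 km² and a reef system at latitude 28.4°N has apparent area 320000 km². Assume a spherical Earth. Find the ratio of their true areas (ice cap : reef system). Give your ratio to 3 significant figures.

0.167

Plate carrée has h = 1 and k = sec φ, giving areal scale sec φ; true area = (apparent area) · cos φ.
True area of ice cap: 170000 × cos(73.9°) = 170000 × 0.2773 = 47140 km².
True area of reef system: 320000 × cos(28.4°) = 320000 × 0.8796 = 281500 km².
Ratio = 47140 / 281500 ≈ 0.167.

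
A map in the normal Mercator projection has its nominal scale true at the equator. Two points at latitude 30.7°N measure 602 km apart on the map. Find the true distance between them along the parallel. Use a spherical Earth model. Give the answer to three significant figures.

518 km

The Mercator projection is conformal; its linear scale factor is the same in every direction and equals sec φ = 1/cos φ.
Along the parallel at 30.7°, map distances are exaggerated by k = sec 30.7° = 1.163.
True distance = 602 / 1.163 = 602 × cos 30.7° ≈ 518 km.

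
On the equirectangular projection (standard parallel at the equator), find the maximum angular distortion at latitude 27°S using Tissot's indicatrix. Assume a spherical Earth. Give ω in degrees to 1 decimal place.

6.6°

Plate carrée maps x = Rλ, y = Rφ. The meridian scale is h = 1 and the parallel scale is k = 1/cos φ = sec φ.
At 27°: h = 1.000, k = 1.122; principal scales a = 1.122, b = 1.000.
sin(ω/2) = (a − b)/(a + b) = 0.1223/2.122 = 0.05764, so ω = 2 arcsin(0.05764) ≈ 6.6°.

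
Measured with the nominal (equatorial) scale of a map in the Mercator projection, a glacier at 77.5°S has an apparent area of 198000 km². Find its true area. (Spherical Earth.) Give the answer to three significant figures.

9280 km²

Mercator is conformal, so the point scale is isotropic: h = k = sec φ = 1/cos φ.
Areal scale = k² = sec²φ = 1/cos²(77.5°) = 1/0.2164² = 21.35.
True area = apparent / (areal scale) = 198000 / 21.35 ≈ 9280 km².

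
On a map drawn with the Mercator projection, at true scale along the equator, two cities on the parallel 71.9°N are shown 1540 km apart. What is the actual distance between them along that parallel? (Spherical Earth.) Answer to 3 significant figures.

For Mercator, h = k = sec φ (a conformal cylindrical projection has a single point scale, 1/cos φ).
Along the parallel at 71.9°, map distances are exaggerated by k = sec 71.9° = 3.219.
True distance = 1540 / 3.219 = 1540 × cos 71.9° ≈ 478 km.

478 km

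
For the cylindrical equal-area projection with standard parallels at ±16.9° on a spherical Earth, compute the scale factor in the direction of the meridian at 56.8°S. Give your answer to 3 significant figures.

Cylindrical equal-area (φ₀ = 16.9°): h = cos φ / cos 16.9° along meridians, k = cos 16.9° / cos φ along parallels; h·k = 1.
h = cos 56.8° / cos 16.9° = 0.5476/0.9568 = 0.5723.

0.572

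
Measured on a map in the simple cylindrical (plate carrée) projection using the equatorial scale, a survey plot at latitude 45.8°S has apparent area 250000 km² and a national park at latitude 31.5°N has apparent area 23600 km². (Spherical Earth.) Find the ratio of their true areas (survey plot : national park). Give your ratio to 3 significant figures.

8.66

Plate carrée has h = 1 and k = sec φ, giving areal scale sec φ; true area = (apparent area) · cos φ.
True area of survey plot: 250000 × cos(45.8°) = 250000 × 0.6972 = 174300 km².
True area of national park: 23600 × cos(31.5°) = 23600 × 0.8526 = 20120 km².
Ratio = 174300 / 20120 ≈ 8.66.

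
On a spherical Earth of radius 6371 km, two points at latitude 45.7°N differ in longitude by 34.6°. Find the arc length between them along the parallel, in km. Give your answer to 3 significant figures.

Arc length along a parallel = R cos φ · Δλ (with Δλ in radians).
= 6371 × cos 45.7° × (34.6° × π/180) = 6371 × 0.6984 × 0.6039 ≈ 2690 km.

2690 km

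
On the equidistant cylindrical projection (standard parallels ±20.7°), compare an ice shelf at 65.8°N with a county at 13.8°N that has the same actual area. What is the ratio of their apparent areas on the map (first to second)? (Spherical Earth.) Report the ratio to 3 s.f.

With standard parallel φ₀ = 20.7°, the equirectangular projection gives x = Rλ cos φ₀, y = Rφ, so h = 1 and k = cos 20.7° / cos φ.
Areal scale at 65.8°: h·k = 1.000 × 2.282 = 2.282.
Areal scale at 13.8°: h·k = 1.000 × 0.9632 = 0.9632.
Ratio = 2.282/0.9632 ≈ 2.37.

2.37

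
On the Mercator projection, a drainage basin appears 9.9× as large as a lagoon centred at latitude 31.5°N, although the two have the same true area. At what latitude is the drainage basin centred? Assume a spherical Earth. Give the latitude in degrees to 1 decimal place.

Mercator areal scale is sec²φ, so apparent-area ratio = sec²φ₁ / sec²φ₂ = cos²φ₂ / cos²φ₁.
cos²φ₂ / cos²φ₁ = 9.9  ⇒  cos φ₁ = cos 31.5° / √9.9 = 0.8526/3.146 = 0.2710.
φ₁ = arccos(0.2710) ≈ 74.3°.

74.3°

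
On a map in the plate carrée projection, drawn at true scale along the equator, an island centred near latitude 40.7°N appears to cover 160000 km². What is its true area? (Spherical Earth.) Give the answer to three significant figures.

121000 km²

Plate carrée maps x = Rλ, y = Rφ. The meridian scale is h = 1 and the parallel scale is k = 1/cos φ = sec φ.
Areal scale = h·k = 1 × sec φ; at 40.7°, h = 1.000, k = 1.319, so h·k = 1.319.
True area = apparent / (areal scale) = 160000 / 1.319 ≈ 121000 km².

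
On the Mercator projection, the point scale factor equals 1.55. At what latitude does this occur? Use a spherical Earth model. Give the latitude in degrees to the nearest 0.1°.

49.8°

Mercator scale is k = sec φ = 1/cos φ.
1/cos φ = 1.55  ⇒  cos φ = 0.6452  ⇒  φ = arccos(0.6452) ≈ 49.8°.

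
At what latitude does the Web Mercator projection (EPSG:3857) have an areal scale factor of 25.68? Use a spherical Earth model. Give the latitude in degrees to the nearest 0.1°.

Mercator areal scale is sec²φ.
sec²φ = 25.68  ⇒  cos²φ = 0.03894  ⇒  cos φ = 0.1973.
φ = arccos(0.1973) ≈ 78.6°.

78.6°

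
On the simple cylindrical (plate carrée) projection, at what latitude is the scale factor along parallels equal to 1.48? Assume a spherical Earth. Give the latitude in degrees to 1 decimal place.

Plate carrée: h = 1, k = sec φ along parallels.
sec φ = 1.48  ⇒  cos φ = 0.6757  ⇒  φ ≈ 47.5°.

47.5°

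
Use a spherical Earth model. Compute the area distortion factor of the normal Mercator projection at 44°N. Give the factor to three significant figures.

1.93

Mercator is conformal, so the point scale is isotropic: h = k = sec φ = 1/cos φ.
Areal scale = k² = sec²φ = 1/cos²(44°) = 1/0.7193² = 1.933.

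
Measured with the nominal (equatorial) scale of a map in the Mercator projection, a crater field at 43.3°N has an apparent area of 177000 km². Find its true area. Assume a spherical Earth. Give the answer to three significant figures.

Mercator is conformal, so the point scale is isotropic: h = k = sec φ = 1/cos φ.
Areal scale = k² = sec²φ = 1/cos²(43.3°) = 1/0.7278² = 1.888.
True area = apparent / (areal scale) = 177000 / 1.888 ≈ 93700 km².

93700 km²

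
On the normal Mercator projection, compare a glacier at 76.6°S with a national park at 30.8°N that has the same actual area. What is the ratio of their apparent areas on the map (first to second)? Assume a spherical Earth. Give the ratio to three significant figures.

Mercator areal scale is sec²φ.
At 76.6°: sec²(76.6°) = 1/0.2317² = 18.62.
At 30.8°: sec²(30.8°) = 1/0.8590² = 1.355.
Ratio = 18.62/1.355 = cos²(30.8°)/cos²(76.6°) ≈ 13.7.

13.7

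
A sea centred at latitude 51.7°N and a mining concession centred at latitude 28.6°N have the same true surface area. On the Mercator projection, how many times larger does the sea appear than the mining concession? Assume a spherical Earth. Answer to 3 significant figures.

On Mercator, area is exaggerated by sec²φ = 1/cos²φ.
At 51.7°: sec²(51.7°) = 1/0.6198² = 2.603.
At 28.6°: sec²(28.6°) = 1/0.8780² = 1.297.
Ratio = 2.603/1.297 = cos²(28.6°)/cos²(51.7°) ≈ 2.01.

2.01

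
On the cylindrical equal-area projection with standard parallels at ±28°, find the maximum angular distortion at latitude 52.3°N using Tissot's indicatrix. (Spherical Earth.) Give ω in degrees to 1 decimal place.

A cylindrical equal-area projection with standard parallel φ₀ has meridian scale h = cos φ / cos φ₀ and parallel scale k = cos φ₀ / cos φ (so areas are preserved, h·k = 1).
At 52.3°: h = 0.6926, k = 1.444; principal scales a = 1.444, b = 0.6926.
sin(ω/2) = (a − b)/(a + b) = 0.7512/2.136 = 0.3516, so ω = 2 arcsin(0.3516) ≈ 41.2°.

41.2°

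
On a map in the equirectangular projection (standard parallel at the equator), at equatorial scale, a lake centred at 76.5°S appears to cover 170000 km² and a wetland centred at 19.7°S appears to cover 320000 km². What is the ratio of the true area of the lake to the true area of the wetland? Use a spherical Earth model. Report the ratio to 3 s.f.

On the plate carrée, areal scale = h·k = 1 × sec φ, so true area = apparent × cos φ.
True area of lake: 170000 × cos(76.5°) = 170000 × 0.2334 = 39690 km².
True area of wetland: 320000 × cos(19.7°) = 320000 × 0.9415 = 301300 km².
Ratio = 39690 / 301300 ≈ 0.132.

0.132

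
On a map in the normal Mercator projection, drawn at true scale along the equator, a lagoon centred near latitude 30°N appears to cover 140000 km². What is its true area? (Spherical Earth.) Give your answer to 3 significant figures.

The Mercator projection is conformal; its linear scale factor is the same in every direction and equals sec φ = 1/cos φ.
Areal scale = k² = sec²φ = 1/cos²(30°) = 1/0.8660² = 1.333.
True area = apparent / (areal scale) = 140000 / 1.333 ≈ 105000 km².

105000 km²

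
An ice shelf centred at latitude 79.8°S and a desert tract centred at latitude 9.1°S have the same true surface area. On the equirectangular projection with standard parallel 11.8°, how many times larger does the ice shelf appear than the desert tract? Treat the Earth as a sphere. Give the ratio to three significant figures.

The equidistant cylindrical projection with φ₀ = 11.8° has h = 1 (meridians true) and k = cos φ₀ / cos φ along parallels.
Areal scale at 79.8°: h·k = 1.000 × 5.528 = 5.528.
Areal scale at 9.1°: h·k = 1.000 × 0.9913 = 0.9913.
Ratio = 5.528/0.9913 ≈ 5.58.

5.58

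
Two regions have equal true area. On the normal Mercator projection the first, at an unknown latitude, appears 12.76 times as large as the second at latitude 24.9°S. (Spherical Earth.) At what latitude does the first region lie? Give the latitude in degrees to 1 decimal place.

On Mercator, (apparent₁)/(apparent₂) = sec²φ₁ / sec²φ₂ when true areas are equal.
cos²φ₂ / cos²φ₁ = 12.76  ⇒  cos φ₁ = cos 24.9° / √12.76 = 0.9070/3.572 = 0.2539.
φ₁ = arccos(0.2539) ≈ 75.3°.

75.3°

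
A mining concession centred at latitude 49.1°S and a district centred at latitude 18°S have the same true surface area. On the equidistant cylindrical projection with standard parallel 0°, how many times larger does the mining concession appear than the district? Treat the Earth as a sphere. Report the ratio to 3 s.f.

1.45

Plate carrée maps x = Rλ, y = Rφ. The meridian scale is h = 1 and the parallel scale is k = 1/cos φ = sec φ.
Areal scale at 49.1°: h·k = 1.000 × 1.527 = 1.527.
Areal scale at 18°: h·k = 1.000 × 1.051 = 1.051.
Ratio = 1.527/1.051 ≈ 1.45.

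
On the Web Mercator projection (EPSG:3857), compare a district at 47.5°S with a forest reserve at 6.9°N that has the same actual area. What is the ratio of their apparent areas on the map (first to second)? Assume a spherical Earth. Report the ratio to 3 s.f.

Mercator is conformal with k = sec φ, so areal scale = k² = sec²φ.
At 47.5°: sec²(47.5°) = 1/0.6756² = 2.191.
At 6.9°: sec²(6.9°) = 1/0.9928² = 1.015.
Ratio = 2.191/1.015 = cos²(6.9°)/cos²(47.5°) ≈ 2.16.

2.16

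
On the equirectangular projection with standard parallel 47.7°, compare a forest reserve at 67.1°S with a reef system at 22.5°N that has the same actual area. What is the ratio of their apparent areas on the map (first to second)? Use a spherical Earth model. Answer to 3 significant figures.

In the equirectangular projection with standard parallel φ₀ = 47.7° (x = Rλ cos φ₀, y = Rφ), meridians are true-scale (h = 1) and the parallel scale is k = cos φ₀ / cos φ.
Areal scale at 67.1°: h·k = 1.000 × 1.730 = 1.730.
Areal scale at 22.5°: h·k = 1.000 × 0.7285 = 0.7285.
Ratio = 1.730/0.7285 ≈ 2.37.

2.37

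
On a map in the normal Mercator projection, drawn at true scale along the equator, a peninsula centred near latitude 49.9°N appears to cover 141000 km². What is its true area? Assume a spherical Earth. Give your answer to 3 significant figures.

58500 km²

The Mercator projection is conformal; its linear scale factor is the same in every direction and equals sec φ = 1/cos φ.
Areal scale = k² = sec²φ = 1/cos²(49.9°) = 1/0.6441² = 2.410.
True area = apparent / (areal scale) = 141000 / 2.410 ≈ 58500 km².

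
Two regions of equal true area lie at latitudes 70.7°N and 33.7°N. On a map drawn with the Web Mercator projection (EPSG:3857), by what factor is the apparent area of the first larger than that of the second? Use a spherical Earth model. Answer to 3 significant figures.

6.34

Mercator is conformal with k = sec φ, so areal scale = k² = sec²φ.
At 70.7°: sec²(70.7°) = 1/0.3305² = 9.154.
At 33.7°: sec²(33.7°) = 1/0.8320² = 1.445.
Ratio = 9.154/1.445 = cos²(33.7°)/cos²(70.7°) ≈ 6.34.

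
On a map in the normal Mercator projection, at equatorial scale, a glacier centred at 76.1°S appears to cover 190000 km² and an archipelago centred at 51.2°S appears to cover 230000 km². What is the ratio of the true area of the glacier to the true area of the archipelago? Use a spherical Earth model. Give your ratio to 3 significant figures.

Mercator's areal exaggeration is sec²φ; hence true area = (apparent area) · cos²φ.
True area of glacier: 190000 × cos²(76.1°) = 190000 × 0.05771 = 10960 km².
True area of archipelago: 230000 × cos²(51.2°) = 230000 × 0.3926 = 90310 km².
Ratio = 10960 / 90310 ≈ 0.121.

0.121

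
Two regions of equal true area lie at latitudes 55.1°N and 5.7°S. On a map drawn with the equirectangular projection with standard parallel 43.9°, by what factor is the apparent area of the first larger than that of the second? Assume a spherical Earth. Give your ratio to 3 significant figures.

With standard parallel φ₀ = 43.9°, the equirectangular projection gives x = Rλ cos φ₀, y = Rφ, so h = 1 and k = cos 43.9° / cos φ.
Areal scale at 55.1°: h·k = 1.000 × 1.259 = 1.259.
Areal scale at 5.7°: h·k = 1.000 × 0.7241 = 0.7241.
Ratio = 1.259/0.7241 ≈ 1.74.

1.74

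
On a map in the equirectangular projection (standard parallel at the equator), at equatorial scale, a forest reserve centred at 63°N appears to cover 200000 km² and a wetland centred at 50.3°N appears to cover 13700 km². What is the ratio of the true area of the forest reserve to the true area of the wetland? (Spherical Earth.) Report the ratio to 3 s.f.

On the plate carrée, areal scale = h·k = 1 × sec φ, so true area = apparent × cos φ.
True area of forest reserve: 200000 × cos(63°) = 200000 × 0.4540 = 90800 km².
True area of wetland: 13700 × cos(50.3°) = 13700 × 0.6388 = 8751 km².
Ratio = 90800 / 8751 ≈ 10.4.

10.4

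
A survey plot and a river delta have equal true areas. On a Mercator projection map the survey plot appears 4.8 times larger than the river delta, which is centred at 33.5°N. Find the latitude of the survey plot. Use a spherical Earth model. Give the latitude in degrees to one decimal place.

Mercator areal scale is sec²φ, so apparent-area ratio = sec²φ₁ / sec²φ₂ = cos²φ₂ / cos²φ₁.
cos²φ₂ / cos²φ₁ = 4.8  ⇒  cos φ₁ = cos 33.5° / √4.8 = 0.8339/2.191 = 0.3806.
φ₁ = arccos(0.3806) ≈ 67.6°.

67.6°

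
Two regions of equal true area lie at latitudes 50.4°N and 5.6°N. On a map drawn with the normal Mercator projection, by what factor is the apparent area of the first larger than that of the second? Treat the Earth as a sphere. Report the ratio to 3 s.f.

2.44

On Mercator, area is exaggerated by sec²φ = 1/cos²φ.
At 50.4°: sec²(50.4°) = 1/0.6374² = 2.461.
At 5.6°: sec²(5.6°) = 1/0.9952² = 1.010.
Ratio = 2.461/1.010 = cos²(5.6°)/cos²(50.4°) ≈ 2.44.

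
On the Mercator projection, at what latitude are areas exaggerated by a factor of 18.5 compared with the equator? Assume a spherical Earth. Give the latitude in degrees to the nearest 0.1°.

Mercator areal scale is sec²φ.
sec²φ = 18.5  ⇒  cos²φ = 0.05405  ⇒  cos φ = 0.2325.
φ = arccos(0.2325) ≈ 76.6°.

76.6°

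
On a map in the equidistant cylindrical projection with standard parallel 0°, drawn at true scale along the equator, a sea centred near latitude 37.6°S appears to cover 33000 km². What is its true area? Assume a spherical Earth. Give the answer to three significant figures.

26100 km²

For the equirectangular projection with φ₀ = 0 (plate carrée), h = 1 along meridians and k = sec φ along parallels.
Areal scale = h·k = 1 × sec φ; at 37.6°, h = 1.000, k = 1.262, so h·k = 1.262.
True area = apparent / (areal scale) = 33000 / 1.262 ≈ 26100 km².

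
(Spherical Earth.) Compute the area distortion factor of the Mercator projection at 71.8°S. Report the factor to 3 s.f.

10.3

Mercator is conformal, so the point scale is isotropic: h = k = sec φ = 1/cos φ.
Areal scale = k² = sec²φ = 1/cos²(71.8°) = 1/0.3123² = 10.25.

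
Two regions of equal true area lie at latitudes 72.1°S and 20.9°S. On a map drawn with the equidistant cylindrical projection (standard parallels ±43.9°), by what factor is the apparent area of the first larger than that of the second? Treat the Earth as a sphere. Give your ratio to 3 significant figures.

3.04

The equidistant cylindrical projection with φ₀ = 43.9° has h = 1 (meridians true) and k = cos φ₀ / cos φ along parallels.
Areal scale at 72.1°: h·k = 1.000 × 2.344 = 2.344.
Areal scale at 20.9°: h·k = 1.000 × 0.7713 = 0.7713.
Ratio = 2.344/0.7713 ≈ 3.04.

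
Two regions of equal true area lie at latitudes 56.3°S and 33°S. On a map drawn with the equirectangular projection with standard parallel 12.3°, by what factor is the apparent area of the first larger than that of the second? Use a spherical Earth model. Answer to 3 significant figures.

1.51

In the equirectangular projection with standard parallel φ₀ = 12.3° (x = Rλ cos φ₀, y = Rφ), meridians are true-scale (h = 1) and the parallel scale is k = cos φ₀ / cos φ.
Areal scale at 56.3°: h·k = 1.000 × 1.761 = 1.761.
Areal scale at 33°: h·k = 1.000 × 1.165 = 1.165.
Ratio = 1.761/1.165 ≈ 1.51.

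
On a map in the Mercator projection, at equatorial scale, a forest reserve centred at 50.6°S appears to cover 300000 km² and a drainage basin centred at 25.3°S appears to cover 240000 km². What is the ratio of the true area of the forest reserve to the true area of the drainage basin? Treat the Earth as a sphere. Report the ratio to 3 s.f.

0.616

Mercator's areal exaggeration is sec²φ; hence true area = (apparent area) · cos²φ.
True area of forest reserve: 300000 × cos²(50.6°) = 300000 × 0.4029 = 120900 km².
True area of drainage basin: 240000 × cos²(25.3°) = 240000 × 0.8174 = 196200 km².
Ratio = 120900 / 196200 ≈ 0.616.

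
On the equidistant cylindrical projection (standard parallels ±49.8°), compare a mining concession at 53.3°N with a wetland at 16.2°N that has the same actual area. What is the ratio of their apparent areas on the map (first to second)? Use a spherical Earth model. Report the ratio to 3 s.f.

The equidistant cylindrical projection with φ₀ = 49.8° has h = 1 (meridians true) and k = cos φ₀ / cos φ along parallels.
Areal scale at 53.3°: h·k = 1.000 × 1.080 = 1.080.
Areal scale at 16.2°: h·k = 1.000 × 0.6721 = 0.6721.
Ratio = 1.080/0.6721 ≈ 1.61.

1.61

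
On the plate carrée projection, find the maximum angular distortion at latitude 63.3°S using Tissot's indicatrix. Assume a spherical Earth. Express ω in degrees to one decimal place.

Plate carrée maps x = Rλ, y = Rφ. The meridian scale is h = 1 and the parallel scale is k = 1/cos φ = sec φ.
At 63.3°: h = 1.000, k = 2.226; principal scales a = 2.226, b = 1.000.
sin(ω/2) = (a − b)/(a + b) = 1.226/3.226 = 0.3800, so ω = 2 arcsin(0.3800) ≈ 44.7°.

44.7°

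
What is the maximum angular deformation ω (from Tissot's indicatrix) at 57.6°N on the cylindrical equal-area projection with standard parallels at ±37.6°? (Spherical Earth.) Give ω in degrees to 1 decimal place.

A cylindrical equal-area projection with standard parallel φ₀ has meridian scale h = cos φ / cos φ₀ and parallel scale k = cos φ₀ / cos φ (so areas are preserved, h·k = 1).
At 57.6°: h = 0.6763, k = 1.479; principal scales a = 1.479, b = 0.6763.
sin(ω/2) = (a − b)/(a + b) = 0.8023/2.155 = 0.3723, so ω = 2 arcsin(0.3723) ≈ 43.7°.

43.7°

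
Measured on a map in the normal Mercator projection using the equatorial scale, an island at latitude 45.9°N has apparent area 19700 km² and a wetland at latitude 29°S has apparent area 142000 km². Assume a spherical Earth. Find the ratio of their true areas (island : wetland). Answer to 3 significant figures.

On Mercator the areal scale is sec²φ, so true area = apparent × cos²φ.
True area of island: 19700 × cos²(45.9°) = 19700 × 0.4843 = 9541 km².
True area of wetland: 142000 × cos²(29°) = 142000 × 0.7650 = 108600 km².
Ratio = 9541 / 108600 ≈ 0.0878.

0.0878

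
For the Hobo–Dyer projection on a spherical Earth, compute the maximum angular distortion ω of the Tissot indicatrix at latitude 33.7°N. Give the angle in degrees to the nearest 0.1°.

5.4°

The Hobo–Dyer projection is cylindrical equal-area with φ₀ = 37.5°. A cylindrical equal-area projection with standard parallel φ₀ has meridian scale h = cos φ / cos φ₀ and parallel scale k = cos φ₀ / cos φ (so areas are preserved, h·k = 1).
At 33.7°: h = 1.049, k = 0.9536; principal scales a = 1.049, b = 0.9536.
sin(ω/2) = (a − b)/(a + b) = 0.09505/2.002 = 0.04747, so ω = 2 arcsin(0.04747) ≈ 5.4°.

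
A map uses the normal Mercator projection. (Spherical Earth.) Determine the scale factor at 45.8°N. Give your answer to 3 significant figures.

Mercator is conformal, so the point scale is isotropic: h = k = sec φ = 1/cos φ.
k = 1/cos 45.8° = 1/0.6972 = 1.434.

1.43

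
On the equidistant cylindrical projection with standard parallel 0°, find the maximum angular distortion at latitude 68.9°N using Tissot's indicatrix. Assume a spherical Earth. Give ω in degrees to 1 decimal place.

56.1°

For the equirectangular projection with φ₀ = 0 (plate carrée), h = 1 along meridians and k = sec φ along parallels.
At 68.9°: h = 1.000, k = 2.778; principal scales a = 2.778, b = 1.000.
sin(ω/2) = (a − b)/(a + b) = 1.778/3.778 = 0.4706, so ω = 2 arcsin(0.4706) ≈ 56.1°.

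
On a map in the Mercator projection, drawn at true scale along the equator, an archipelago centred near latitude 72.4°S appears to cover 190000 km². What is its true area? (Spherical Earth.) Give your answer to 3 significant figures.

17400 km²

Mercator is conformal, so the point scale is isotropic: h = k = sec φ = 1/cos φ.
Areal scale = k² = sec²φ = 1/cos²(72.4°) = 1/0.3024² = 10.94.
True area = apparent / (areal scale) = 190000 / 10.94 ≈ 17400 km².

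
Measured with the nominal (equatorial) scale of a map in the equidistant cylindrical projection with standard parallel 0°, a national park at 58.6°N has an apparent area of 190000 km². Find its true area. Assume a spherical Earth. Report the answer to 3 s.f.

99000 km²

In the plate carrée (x = Rλ, y = Rφ), meridians are true-scale (h = 1) and parallels are stretched by k = sec φ.
Areal scale = h·k = 1 × sec φ; at 58.6°, h = 1.000, k = 1.919, so h·k = 1.919.
True area = apparent / (areal scale) = 190000 / 1.919 ≈ 99000 km².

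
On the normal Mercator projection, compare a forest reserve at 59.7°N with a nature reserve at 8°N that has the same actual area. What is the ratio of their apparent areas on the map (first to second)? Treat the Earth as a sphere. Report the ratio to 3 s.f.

Mercator areal scale is sec²φ.
At 59.7°: sec²(59.7°) = 1/0.5045² = 3.929.
At 8°: sec²(8°) = 1/0.9903² = 1.020.
Ratio = 3.929/1.020 = cos²(8°)/cos²(59.7°) ≈ 3.85.

3.85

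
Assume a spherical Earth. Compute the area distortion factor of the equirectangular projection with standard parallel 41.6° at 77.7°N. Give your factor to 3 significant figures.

3.51

In the equirectangular projection with standard parallel φ₀ = 41.6° (x = Rλ cos φ₀, y = Rφ), meridians are true-scale (h = 1) and the parallel scale is k = cos φ₀ / cos φ.
Areal scale = h·k = 1 × cos φ₀ / cos φ; at 77.7°, h = 1.000, k = 3.510, so h·k = 3.510.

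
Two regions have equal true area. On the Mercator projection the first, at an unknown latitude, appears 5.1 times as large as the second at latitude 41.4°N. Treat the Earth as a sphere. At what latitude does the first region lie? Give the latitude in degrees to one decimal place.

70.6°

On Mercator, (apparent₁)/(apparent₂) = sec²φ₁ / sec²φ₂ when true areas are equal.
cos²φ₂ / cos²φ₁ = 5.1  ⇒  cos φ₁ = cos 41.4° / √5.1 = 0.7501/2.258 = 0.3322.
φ₁ = arccos(0.3322) ≈ 70.6°.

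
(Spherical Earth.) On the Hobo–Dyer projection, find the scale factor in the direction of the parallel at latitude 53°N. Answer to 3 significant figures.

1.32

Hobo–Dyer is a cylindrical equal-area projection with standard parallels at ±37.5°. Cylindrical equal-area (φ₀ = 37.5°): h = cos φ / cos 37.5° along meridians, k = cos 37.5° / cos φ along parallels; h·k = 1.
k = cos 37.5° / cos 53° = 0.7934/0.6018 = 1.318.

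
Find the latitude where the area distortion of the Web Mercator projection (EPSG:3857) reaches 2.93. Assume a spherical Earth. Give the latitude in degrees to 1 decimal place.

Mercator areal scale is sec²φ.
sec²φ = 2.93  ⇒  cos²φ = 0.3413  ⇒  cos φ = 0.5842.
φ = arccos(0.5842) ≈ 54.3°.

54.3°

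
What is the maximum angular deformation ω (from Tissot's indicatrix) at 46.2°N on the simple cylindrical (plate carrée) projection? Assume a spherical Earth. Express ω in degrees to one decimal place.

21.0°

In the plate carrée (x = Rλ, y = Rφ), meridians are true-scale (h = 1) and parallels are stretched by k = sec φ.
At 46.2°: h = 1.000, k = 1.445; principal scales a = 1.445, b = 1.000.
sin(ω/2) = (a − b)/(a + b) = 0.4448/2.445 = 0.1819, so ω = 2 arcsin(0.1819) ≈ 21.0°.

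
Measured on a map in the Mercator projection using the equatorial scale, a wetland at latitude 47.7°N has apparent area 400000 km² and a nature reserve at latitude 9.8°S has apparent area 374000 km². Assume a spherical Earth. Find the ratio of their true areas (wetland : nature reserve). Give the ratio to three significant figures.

0.499

Since Mercator area scale is 1/cos²φ, the true area equals the apparent area multiplied by cos²φ.
True area of wetland: 400000 × cos²(47.7°) = 400000 × 0.4529 = 181200 km².
True area of nature reserve: 374000 × cos²(9.8°) = 374000 × 0.9710 = 363200 km².
Ratio = 181200 / 363200 ≈ 0.499.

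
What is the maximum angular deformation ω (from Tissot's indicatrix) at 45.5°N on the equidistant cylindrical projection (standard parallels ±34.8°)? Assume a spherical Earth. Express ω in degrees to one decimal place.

In the equirectangular projection with standard parallel φ₀ = 34.8° (x = Rλ cos φ₀, y = Rφ), meridians are true-scale (h = 1) and the parallel scale is k = cos φ₀ / cos φ.
At 45.5°: h = 1.000, k = 1.172; principal scales a = 1.172, b = 1.000.
sin(ω/2) = (a − b)/(a + b) = 0.1715/2.172 = 0.07900, so ω = 2 arcsin(0.07900) ≈ 9.1°.

9.1°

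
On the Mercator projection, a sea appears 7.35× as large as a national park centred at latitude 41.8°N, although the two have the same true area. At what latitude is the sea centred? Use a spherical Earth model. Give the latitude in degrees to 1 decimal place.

Mercator areal scale is sec²φ, so apparent-area ratio = sec²φ₁ / sec²φ₂ = cos²φ₂ / cos²φ₁.
cos²φ₂ / cos²φ₁ = 7.35  ⇒  cos φ₁ = cos 41.8° / √7.35 = 0.7455/2.711 = 0.2750.
φ₁ = arccos(0.2750) ≈ 74.0°.

74.0°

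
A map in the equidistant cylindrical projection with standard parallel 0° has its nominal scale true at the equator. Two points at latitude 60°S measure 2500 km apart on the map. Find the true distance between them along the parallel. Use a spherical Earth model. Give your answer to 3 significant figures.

Plate carrée maps x = Rλ, y = Rφ. The meridian scale is h = 1 and the parallel scale is k = 1/cos φ = sec φ.
Along the parallel at 60°, map distances are exaggerated by k = sec 60° = 2.000.
True distance = 2500 / 2.000 = 2500 × cos 60° ≈ 1250 km.

1250 km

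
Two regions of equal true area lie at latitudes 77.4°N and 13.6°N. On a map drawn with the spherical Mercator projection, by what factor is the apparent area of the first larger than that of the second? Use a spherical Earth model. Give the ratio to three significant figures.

19.9

Mercator is conformal with k = sec φ, so areal scale = k² = sec²φ.
At 77.4°: sec²(77.4°) = 1/0.2181² = 21.01.
At 13.6°: sec²(13.6°) = 1/0.9720² = 1.059.
Ratio = 21.01/1.059 = cos²(13.6°)/cos²(77.4°) ≈ 19.9.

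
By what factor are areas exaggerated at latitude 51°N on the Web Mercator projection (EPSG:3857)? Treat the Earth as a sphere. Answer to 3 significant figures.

For Mercator, h = k = sec φ (a conformal cylindrical projection has a single point scale, 1/cos φ).
Areal scale = k² = sec²φ = 1/cos²(51°) = 1/0.6293² = 2.525.

2.52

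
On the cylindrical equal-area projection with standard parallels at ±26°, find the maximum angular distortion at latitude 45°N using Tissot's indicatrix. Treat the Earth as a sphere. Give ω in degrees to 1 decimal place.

27.2°

Cylindrical equal-area (φ₀ = 26°): h = cos φ / cos 26° along meridians, k = cos 26° / cos φ along parallels; h·k = 1.
At 45°: h = 0.7867, k = 1.271; principal scales a = 1.271, b = 0.7867.
sin(ω/2) = (a − b)/(a + b) = 0.4844/2.058 = 0.2354, so ω = 2 arcsin(0.2354) ≈ 27.2°.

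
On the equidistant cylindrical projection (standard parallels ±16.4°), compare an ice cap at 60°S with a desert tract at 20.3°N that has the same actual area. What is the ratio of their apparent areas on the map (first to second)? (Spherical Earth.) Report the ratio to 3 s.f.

1.88

The equidistant cylindrical projection with φ₀ = 16.4° has h = 1 (meridians true) and k = cos φ₀ / cos φ along parallels.
Areal scale at 60°: h·k = 1.000 × 1.919 = 1.919.
Areal scale at 20.3°: h·k = 1.000 × 1.023 = 1.023.
Ratio = 1.919/1.023 ≈ 1.88.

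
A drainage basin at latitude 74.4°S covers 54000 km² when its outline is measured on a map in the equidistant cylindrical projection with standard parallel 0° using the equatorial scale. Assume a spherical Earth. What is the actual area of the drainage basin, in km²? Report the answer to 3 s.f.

14500 km²

Plate carrée maps x = Rλ, y = Rφ. The meridian scale is h = 1 and the parallel scale is k = 1/cos φ = sec φ.
Areal scale = h·k = 1 × sec φ; at 74.4°, h = 1.000, k = 3.719, so h·k = 3.719.
True area = apparent / (areal scale) = 54000 / 3.719 ≈ 14500 km².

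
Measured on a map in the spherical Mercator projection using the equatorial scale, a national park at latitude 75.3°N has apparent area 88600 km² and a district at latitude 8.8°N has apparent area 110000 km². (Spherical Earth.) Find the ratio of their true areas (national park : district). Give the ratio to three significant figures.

0.0531

On Mercator the areal scale is sec²φ, so true area = apparent × cos²φ.
True area of national park: 88600 × cos²(75.3°) = 88600 × 0.06439 = 5705 km².
True area of district: 110000 × cos²(8.8°) = 110000 × 0.9766 = 107400 km².
Ratio = 5705 / 107400 ≈ 0.0531.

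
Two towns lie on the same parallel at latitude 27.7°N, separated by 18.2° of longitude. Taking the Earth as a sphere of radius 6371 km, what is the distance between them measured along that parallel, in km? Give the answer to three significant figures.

1790 km

Arc length along a parallel = R cos φ · Δλ (with Δλ in radians).
= 6371 × cos 27.7° × (18.2° × π/180) = 6371 × 0.8854 × 0.3176 ≈ 1790 km.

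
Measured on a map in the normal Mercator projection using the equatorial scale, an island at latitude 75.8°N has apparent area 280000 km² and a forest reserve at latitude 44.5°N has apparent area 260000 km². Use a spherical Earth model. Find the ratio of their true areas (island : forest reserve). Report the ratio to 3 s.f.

On Mercator the areal scale is sec²φ, so true area = apparent × cos²φ.
True area of island: 280000 × cos²(75.8°) = 280000 × 0.06018 = 16850 km².
True area of forest reserve: 260000 × cos²(44.5°) = 260000 × 0.5087 = 132300 km².
Ratio = 16850 / 132300 ≈ 0.127.

0.127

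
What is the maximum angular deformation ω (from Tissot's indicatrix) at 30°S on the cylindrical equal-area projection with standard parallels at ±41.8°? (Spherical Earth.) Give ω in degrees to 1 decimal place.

Cylindrical equal-area (φ₀ = 41.8°): h = cos φ / cos 41.8° along meridians, k = cos 41.8° / cos φ along parallels; h·k = 1.
At 30°: h = 1.162, k = 0.8608; principal scales a = 1.162, b = 0.8608.
sin(ω/2) = (a − b)/(a + b) = 0.3009/2.023 = 0.1488, so ω = 2 arcsin(0.1488) ≈ 17.1°.

17.1°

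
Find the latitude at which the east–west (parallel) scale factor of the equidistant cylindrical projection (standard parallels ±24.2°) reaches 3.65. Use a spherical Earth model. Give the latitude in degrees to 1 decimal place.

The equidistant cylindrical projection with φ₀ = 24.2° has h = 1 (meridians true) and k = cos φ₀ / cos φ along parallels.
k = cos φ₀ / cos φ = 3.65  ⇒  cos φ = cos 24.2° / 3.65 = 0.2499.
φ = arccos(0.2499) ≈ 75.5°.

75.5°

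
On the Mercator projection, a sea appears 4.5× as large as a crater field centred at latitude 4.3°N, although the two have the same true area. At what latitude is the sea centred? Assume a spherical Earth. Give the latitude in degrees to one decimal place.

62.0°

For equal true areas on Mercator, apparent areas scale as sec²φ, so the ratio is cos²φ₂ / cos²φ₁.
cos²φ₂ / cos²φ₁ = 4.5  ⇒  cos φ₁ = cos 4.3° / √4.5 = 0.9972/2.121 = 0.4701.
φ₁ = arccos(0.4701) ≈ 62.0°.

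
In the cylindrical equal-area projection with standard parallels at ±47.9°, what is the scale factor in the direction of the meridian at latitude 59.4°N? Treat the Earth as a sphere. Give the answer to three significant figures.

For cylindrical equal-area with standard parallel φ₀, h = cos φ / cos φ₀ and k = cos φ₀ / cos φ, so h·k = 1.
h = cos 59.4° / cos 47.9° = 0.5090/0.6704 = 0.7593.

0.759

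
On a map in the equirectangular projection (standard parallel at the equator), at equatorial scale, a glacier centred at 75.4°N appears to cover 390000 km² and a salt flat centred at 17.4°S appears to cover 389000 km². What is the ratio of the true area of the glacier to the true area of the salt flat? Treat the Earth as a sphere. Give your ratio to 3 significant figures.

0.265

Plate carrée has h = 1 and k = sec φ, giving areal scale sec φ; true area = (apparent area) · cos φ.
True area of glacier: 390000 × cos(75.4°) = 390000 × 0.2521 = 98310 km².
True area of salt flat: 389000 × cos(17.4°) = 389000 × 0.9542 = 371200 km².
Ratio = 98310 / 371200 ≈ 0.265.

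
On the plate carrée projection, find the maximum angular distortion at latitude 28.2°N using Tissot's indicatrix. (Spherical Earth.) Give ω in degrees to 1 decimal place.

For the equirectangular projection with φ₀ = 0 (plate carrée), h = 1 along meridians and k = sec φ along parallels.
At 28.2°: h = 1.000, k = 1.135; principal scales a = 1.135, b = 1.000.
sin(ω/2) = (a − b)/(a + b) = 0.1347/2.135 = 0.06309, so ω = 2 arcsin(0.06309) ≈ 7.2°.

7.2°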